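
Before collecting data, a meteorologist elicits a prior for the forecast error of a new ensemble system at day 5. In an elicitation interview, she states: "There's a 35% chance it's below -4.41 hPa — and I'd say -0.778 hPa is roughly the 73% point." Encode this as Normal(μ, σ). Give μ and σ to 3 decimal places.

The p-quantile of Normal(μ,σ) is μ + z_p·σ, with z_{0.35} = -0.3853 and z_{0.73} = 0.6128.
Eliminate σ: μ = (z₂·x₁ − z₁·x₂)/(z₂ − z₁) = (0.6128·-4.41 − (-0.3853)·-0.778)/0.9981 = -3.008.
Then σ = (x₂ − x₁)/(z₂ − z₁) = (-0.778 − -4.41)/0.9981 = 3.639.

μ = -3.008, σ = 3.639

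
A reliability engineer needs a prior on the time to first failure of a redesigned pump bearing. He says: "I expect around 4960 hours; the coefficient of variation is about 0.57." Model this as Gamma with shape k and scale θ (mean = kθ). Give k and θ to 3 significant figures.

k ≈ 3.08, θ ≈ 1610

For Gamma(k, scale θ): mean = kθ, variance = kθ², so CV = 1/√k.
CV = 0.57, hence k = 1/CV² = 3.08.
Then θ = mean/k = 4960/3.08 = 1610.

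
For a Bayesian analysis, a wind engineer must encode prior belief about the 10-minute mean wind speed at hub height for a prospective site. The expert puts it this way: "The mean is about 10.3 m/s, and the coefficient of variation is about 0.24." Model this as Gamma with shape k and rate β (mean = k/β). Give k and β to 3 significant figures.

For Gamma(k, rate β): mean = k/β, variance = k/β², so CV = 1/√k.
CV = 0.24, hence k = 1/CV² = 17.4.
Then β = k/mean = 17.4/10.3 = 1.69.

k ≈ 17.4, β ≈ 1.69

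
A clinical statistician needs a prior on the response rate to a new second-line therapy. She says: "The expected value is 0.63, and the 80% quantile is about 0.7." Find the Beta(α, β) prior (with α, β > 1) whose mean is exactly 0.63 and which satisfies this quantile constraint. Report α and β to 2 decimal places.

α ≈ 21.69, β ≈ 12.74

With mean 0.63 fixed, write α = 0.63s, β = 0.37s where s = α+β.
Need P(θ < 0.7) = 0.8 under Beta(0.63s, 0.37s). Normal approximation: (q−m)/√(m(1−m)/s) ≈ z_{0.8} = 0.842, so s ≈ 0.63·0.37·(0.842)²/(0.7−0.63)² = 33.7.
At s = 33.7: P(θ<0.7) ≈ 0.797. Adjusting to match 0.8 gives s ≈ 34.42.
So α = 0.63·34.42 ≈ 21.69, β = 0.37·34.42 ≈ 12.74.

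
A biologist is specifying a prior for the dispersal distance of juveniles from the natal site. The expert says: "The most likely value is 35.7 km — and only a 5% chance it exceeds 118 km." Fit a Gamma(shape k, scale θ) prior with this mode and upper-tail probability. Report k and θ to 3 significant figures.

Gamma(k,θ) with k>1 has mode (k−1)θ, so θ = 35.7/(k−1).
Need P(X < 118) = 0.95 with θ tied to k this way. Start at k = 2, θ = 35.7: P(X<118) ≈ 0.842.
Too low — raise k to concentrate. Iterating converges to k ≈ 2.83.
Then θ = 35.7/(2.83−1) ≈ 19.6.

k ≈ 2.83, θ ≈ 19.6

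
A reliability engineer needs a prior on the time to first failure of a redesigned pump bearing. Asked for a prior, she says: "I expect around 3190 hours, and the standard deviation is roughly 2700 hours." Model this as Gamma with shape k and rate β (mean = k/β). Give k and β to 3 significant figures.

k ≈ 1.4, β ≈ 0.000438

For Gamma(k, rate β): mean = k/β, variance = k/β², so CV = 1/√k.
CV = SD/mean = 2700/3190 = 0.8464, hence k = 1/CV² = 1.4.
Then β = k/mean = 1.4/3190 = 0.000438.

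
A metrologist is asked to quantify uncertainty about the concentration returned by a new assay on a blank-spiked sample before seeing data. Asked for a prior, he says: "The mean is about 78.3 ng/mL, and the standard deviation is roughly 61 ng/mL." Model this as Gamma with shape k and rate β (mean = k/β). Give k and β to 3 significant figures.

k ≈ 1.65, β ≈ 0.021

For Gamma(k, rate β): mean = k/β, variance = k/β², so CV = 1/√k.
CV = SD/mean = 61/78.3 = 0.7791, hence k = 1/CV² = 1.65.
Then β = k/mean = 1.65/78.3 = 0.021.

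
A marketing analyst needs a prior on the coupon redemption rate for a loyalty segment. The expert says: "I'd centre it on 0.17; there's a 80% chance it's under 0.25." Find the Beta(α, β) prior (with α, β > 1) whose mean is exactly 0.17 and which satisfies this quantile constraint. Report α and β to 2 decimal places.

With mean 0.17 fixed, write α = 0.17s, β = 0.83s where s = α+β.
Need P(θ < 0.25) = 0.8 under Beta(0.17s, 0.83s). Normal approximation: (q−m)/√(m(1−m)/s) ≈ z_{0.8} = 0.842, so s ≈ 0.17·0.83·(0.842)²/(0.25−0.17)² = 15.6.
At s = 15.6: P(θ<0.25) ≈ 0.815. Adjusting to match 0.8 gives s ≈ 13.00.
So α = 0.17·13.00 ≈ 2.21, β = 0.83·13.00 ≈ 10.79.

α ≈ 2.21, β ≈ 10.79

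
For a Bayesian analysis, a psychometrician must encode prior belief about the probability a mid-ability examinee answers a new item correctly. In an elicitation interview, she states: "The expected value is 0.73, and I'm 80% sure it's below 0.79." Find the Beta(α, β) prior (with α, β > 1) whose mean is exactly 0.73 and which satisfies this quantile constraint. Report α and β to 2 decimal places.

α ≈ 29.18, β ≈ 10.79

With mean 0.73 fixed, write α = 0.73s, β = 0.27s where s = α+β.
Need P(θ < 0.79) = 0.8 under Beta(0.73s, 0.27s). Normal approximation: (q−m)/√(m(1−m)/s) ≈ z_{0.8} = 0.842, so s ≈ 0.73·0.27·(0.842)²/(0.79−0.73)² = 38.8.
At s = 38.8: P(θ<0.79) ≈ 0.796. Adjusting to match 0.8 gives s ≈ 39.97.
So α = 0.73·39.97 ≈ 29.18, β = 0.27·39.97 ≈ 10.79.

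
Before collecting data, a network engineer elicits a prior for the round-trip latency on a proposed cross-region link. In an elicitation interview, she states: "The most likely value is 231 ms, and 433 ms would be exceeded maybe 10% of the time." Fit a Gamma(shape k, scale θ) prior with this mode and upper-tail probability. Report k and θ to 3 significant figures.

Gamma(k,θ) with k>1 has mode (k−1)θ, so θ = 231/(k−1).
Need P(X < 433) = 0.9 with θ tied to k this way. Start at k = 2, θ = 231: P(X<433) ≈ 0.559.
Too low — raise k to concentrate. Iterating converges to k ≈ 5.84.
Then θ = 231/(5.84−1) ≈ 47.7.

k ≈ 5.84, θ ≈ 47.7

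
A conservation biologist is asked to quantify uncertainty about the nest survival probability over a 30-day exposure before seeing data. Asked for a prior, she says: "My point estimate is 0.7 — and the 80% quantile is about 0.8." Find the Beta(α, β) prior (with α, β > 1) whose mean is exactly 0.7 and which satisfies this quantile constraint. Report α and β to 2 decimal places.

With mean 0.7 fixed, write α = 0.7s, β = 0.3s where s = α+β.
Need P(θ < 0.8) = 0.8 under Beta(0.7s, 0.3s). Normal approximation: (q−m)/√(m(1−m)/s) ≈ z_{0.8} = 0.842, so s ≈ 0.7·0.3·(0.842)²/(0.8−0.7)² = 14.9.
At s = 14.9: P(θ<0.8) ≈ 0.795. Adjusting to match 0.8 gives s ≈ 15.43.
So α = 0.7·15.43 ≈ 10.80, β = 0.3·15.43 ≈ 4.63.

α ≈ 10.80, β ≈ 4.63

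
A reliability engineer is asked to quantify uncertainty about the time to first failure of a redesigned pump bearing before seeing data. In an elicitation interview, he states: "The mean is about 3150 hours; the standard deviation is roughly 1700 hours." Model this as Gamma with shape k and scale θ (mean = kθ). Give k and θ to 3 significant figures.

For Gamma(k, scale θ): mean = kθ, variance = kθ², so CV = 1/√k.
CV = SD/mean = 1700/3150 = 0.5397, hence k = 1/CV² = 3.43.
Then θ = mean/k = 3150/3.43 = 917.

k ≈ 3.43, θ ≈ 917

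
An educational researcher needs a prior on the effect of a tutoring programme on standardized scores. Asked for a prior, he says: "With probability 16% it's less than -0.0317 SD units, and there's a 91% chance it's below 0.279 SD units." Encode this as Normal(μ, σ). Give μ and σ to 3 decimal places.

For Normal(μ,σ), the p-quantile is μ + z_p·σ. Here z_{0.16} = -0.9945, z_{0.91} = 1.341.
So -0.0317 = μ − 0.9945σ and 0.279 = μ + 1.341σ.
Subtracting: σ = (0.279 − -0.0317)/(1.341 − (-0.9945)) = 0.133.
Then μ = -0.0317 − (-0.9945)·0.133 = 0.101.

μ = 0.101, σ = 0.133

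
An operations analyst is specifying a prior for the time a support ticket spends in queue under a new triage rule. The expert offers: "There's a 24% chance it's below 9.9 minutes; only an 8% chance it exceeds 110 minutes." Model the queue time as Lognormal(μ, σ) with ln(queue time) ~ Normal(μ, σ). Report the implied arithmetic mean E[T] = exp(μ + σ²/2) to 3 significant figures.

If T ~ Lognormal(μ,σ) then ln T ~ Normal(μ,σ), so the p-quantile of ln T is μ + z_p·σ.
ln(9.9) = 2.293 and ln(110) = 4.7; z_{0.24} = -0.7063, z_{0.92} = 1.405.
σ = (4.7 − 2.293)/(1.405 − (-0.7063)) = 1.140.
μ = 2.293 − (-0.7063)·1.140 = 3.098.
E[T] = exp(μ + σ²/2) = exp(3.098 + 0.6503) = 42.5 minutes.

E[T] ≈ 42.5 minutes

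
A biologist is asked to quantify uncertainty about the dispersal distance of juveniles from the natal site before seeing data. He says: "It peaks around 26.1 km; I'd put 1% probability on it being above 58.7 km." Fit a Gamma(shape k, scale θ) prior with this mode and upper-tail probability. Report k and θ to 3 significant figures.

Gamma(k,θ) with k>1 has mode (k−1)θ, so θ = 26.1/(k−1).
Need P(X < 58.7) = 0.99 with θ tied to k this way. Start at k = 2, θ = 26.1: P(X<58.7) ≈ 0.657.
Too low — raise k to concentrate. Iterating converges to k ≈ 8.31.
Then θ = 26.1/(8.31−1) ≈ 3.57.

k ≈ 8.31, θ ≈ 3.57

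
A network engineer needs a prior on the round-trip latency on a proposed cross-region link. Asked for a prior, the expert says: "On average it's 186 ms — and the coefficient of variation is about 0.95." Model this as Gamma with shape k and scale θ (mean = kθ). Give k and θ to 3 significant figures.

For Gamma(k, scale θ): mean = kθ, variance = kθ², so CV = 1/√k.
CV = 0.95, hence k = 1/CV² = 1.11.
Then θ = mean/k = 186/1.11 = 168.

k ≈ 1.11, θ ≈ 168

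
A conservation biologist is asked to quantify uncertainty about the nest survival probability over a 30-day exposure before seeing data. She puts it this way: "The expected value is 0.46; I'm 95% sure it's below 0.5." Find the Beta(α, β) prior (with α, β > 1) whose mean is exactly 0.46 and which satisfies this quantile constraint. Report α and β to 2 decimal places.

With mean 0.46 fixed, write α = 0.46s, β = 0.54s where s = α+β.
Need P(θ < 0.5) = 0.95 under Beta(0.46s, 0.54s). Normal approximation: (q−m)/√(m(1−m)/s) ≈ z_{0.95} = 1.64, so s ≈ 0.46·0.54·(1.64)²/(0.5−0.46)² = 420.0.
At s = 420.0: P(θ<0.5) ≈ 0.950. Adjusting to match 0.95 gives s ≈ 421.45.
So α = 0.46·421.45 ≈ 193.87, β = 0.54·421.45 ≈ 227.58.

α ≈ 193.87, β ≈ 227.58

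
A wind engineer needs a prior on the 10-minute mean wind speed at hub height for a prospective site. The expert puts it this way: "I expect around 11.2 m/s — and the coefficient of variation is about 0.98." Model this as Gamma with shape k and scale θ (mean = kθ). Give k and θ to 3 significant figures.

k ≈ 1.04, θ ≈ 10.8

For Gamma(k, scale θ): mean = kθ, variance = kθ², so CV = 1/√k.
CV = 0.98, hence k = 1/CV² = 1.04.
Then θ = mean/k = 11.2/1.04 = 10.8.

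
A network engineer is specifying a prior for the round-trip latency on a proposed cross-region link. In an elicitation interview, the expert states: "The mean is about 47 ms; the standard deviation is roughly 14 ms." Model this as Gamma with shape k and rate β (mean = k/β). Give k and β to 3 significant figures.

k ≈ 11.3, β ≈ 0.24

For Gamma(k, rate β): mean = k/β, variance = k/β², so CV = 1/√k.
CV = SD/mean = 14/47 = 0.2979, hence k = 1/CV² = 11.3.
Then β = k/mean = 11.3/47 = 0.24.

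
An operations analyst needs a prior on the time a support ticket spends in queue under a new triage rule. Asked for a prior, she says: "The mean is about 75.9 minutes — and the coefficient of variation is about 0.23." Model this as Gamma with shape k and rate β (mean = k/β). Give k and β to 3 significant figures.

For Gamma(k, rate β): mean = k/β, variance = k/β², so CV = 1/√k.
CV = 0.23, hence k = 1/CV² = 18.9.
Then β = k/mean = 18.9/75.9 = 0.249.

k ≈ 18.9, β ≈ 0.249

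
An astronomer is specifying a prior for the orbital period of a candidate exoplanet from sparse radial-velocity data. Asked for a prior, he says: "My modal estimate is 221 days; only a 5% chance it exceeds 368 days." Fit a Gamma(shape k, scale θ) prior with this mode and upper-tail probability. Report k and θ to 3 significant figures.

k ≈ 11.7, θ ≈ 20.6

Gamma(k,θ) with k>1 has mode (k−1)θ, so θ = 221/(k−1).
Need P(X < 368) = 0.95 with θ tied to k this way. Start at k = 2, θ = 221: P(X<368) ≈ 0.496.
Too low — raise k to concentrate. Iterating converges to k ≈ 11.7.
Then θ = 221/(11.7−1) ≈ 20.6.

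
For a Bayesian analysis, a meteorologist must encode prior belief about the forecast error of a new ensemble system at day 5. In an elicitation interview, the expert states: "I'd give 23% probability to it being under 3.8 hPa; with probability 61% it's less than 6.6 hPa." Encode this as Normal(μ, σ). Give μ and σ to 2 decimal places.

μ = 5.83, σ = 2.75

For Normal(μ,σ), the p-quantile is μ + z_p·σ. Here z_{0.23} = -0.7388, z_{0.61} = 0.2793.
So 3.8 = μ − 0.7388σ and 6.6 = μ + 0.2793σ.
Subtracting: σ = (6.6 − 3.8)/(0.2793 − (-0.7388)) = 2.75.
Then μ = 3.8 − (-0.7388)·2.75 = 5.83.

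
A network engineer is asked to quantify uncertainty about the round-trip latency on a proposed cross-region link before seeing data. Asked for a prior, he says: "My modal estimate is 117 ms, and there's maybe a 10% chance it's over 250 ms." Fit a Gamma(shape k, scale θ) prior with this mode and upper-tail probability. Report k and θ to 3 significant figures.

k ≈ 4.33, θ ≈ 35.1

Gamma(k,θ) with k>1 has mode (k−1)θ, so θ = 117/(k−1).
Need P(X < 250) = 0.9 with θ tied to k this way. Start at k = 2, θ = 117: P(X<250) ≈ 0.630.
Too low — raise k to concentrate. Iterating converges to k ≈ 4.33.
Then θ = 117/(4.33−1) ≈ 35.1.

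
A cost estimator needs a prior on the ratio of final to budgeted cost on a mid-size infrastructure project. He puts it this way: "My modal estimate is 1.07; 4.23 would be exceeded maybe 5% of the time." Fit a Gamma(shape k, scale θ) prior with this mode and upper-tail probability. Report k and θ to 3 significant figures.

Gamma(k,θ) with k>1 has mode (k−1)θ, so θ = 1.07/(k−1).
Need P(X < 4.23) = 0.95 with θ tied to k this way. Start at k = 2, θ = 1.07: P(X<4.23) ≈ 0.905.
Too low — raise k to concentrate. Iterating converges to k ≈ 2.34.
Then θ = 1.07/(2.34−1) ≈ 0.801.

k ≈ 2.34, θ ≈ 0.801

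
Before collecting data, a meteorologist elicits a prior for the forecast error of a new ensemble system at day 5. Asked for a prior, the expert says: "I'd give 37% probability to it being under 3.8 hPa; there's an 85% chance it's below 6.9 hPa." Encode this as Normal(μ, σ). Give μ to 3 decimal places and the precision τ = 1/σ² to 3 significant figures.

μ = 4.552, τ = 0.195

The p-quantile of Normal(μ,σ) is μ + z_p·σ, with z_{0.37} = -0.3319 and z_{0.85} = 1.036.
Eliminate σ: μ = (z₂·x₁ − z₁·x₂)/(z₂ − z₁) = (1.036·3.8 − (-0.3319)·6.9)/1.368 = 4.552.
Then σ = (x₂ − x₁)/(z₂ − z₁) = (6.9 − 3.8)/1.368 = 2.266.
Precision τ = 1/σ² = 1/2.266² = 0.195.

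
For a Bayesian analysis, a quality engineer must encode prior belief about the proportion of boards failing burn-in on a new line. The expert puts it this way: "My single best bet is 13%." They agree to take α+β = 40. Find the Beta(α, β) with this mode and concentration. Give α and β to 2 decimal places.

α = 5.94, β = 34.06

For α,β > 1 the Beta mode is (α−1)/(α+β−2). With α+β = 40, the mode is (α−1)/38.
Set (α−1)/38 = 0.13 → α = 1 + 0.13·38 = 5.94.
β = 40 − α = 34.06.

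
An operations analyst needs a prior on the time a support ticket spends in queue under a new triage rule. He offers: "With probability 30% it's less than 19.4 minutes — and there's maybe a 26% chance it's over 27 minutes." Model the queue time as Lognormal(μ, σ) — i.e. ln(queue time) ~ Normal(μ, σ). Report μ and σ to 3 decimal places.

μ ≈ 3.114, σ ≈ 0.283

If T ~ Lognormal(μ,σ) then ln T ~ Normal(μ,σ), so the p-quantile of ln T is μ + z_p·σ.
ln(19.4) = 2.965 and ln(27) = 3.296; z_{0.3} = -0.5244, z_{0.74} = 0.6433.
σ = (3.296 − 2.965)/(0.6433 − (-0.5244)) = 0.283.
μ = 2.965 − (-0.5244)·0.283 = 3.114.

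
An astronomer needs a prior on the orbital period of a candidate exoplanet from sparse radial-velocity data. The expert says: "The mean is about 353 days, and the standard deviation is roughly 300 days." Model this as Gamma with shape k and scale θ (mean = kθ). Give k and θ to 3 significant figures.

k ≈ 1.38, θ ≈ 255

For Gamma(k, scale θ): mean = kθ, variance = kθ², so CV = 1/√k.
CV = SD/mean = 300/353 = 0.8499, hence k = 1/CV² = 1.38.
Then θ = mean/k = 353/1.38 = 255.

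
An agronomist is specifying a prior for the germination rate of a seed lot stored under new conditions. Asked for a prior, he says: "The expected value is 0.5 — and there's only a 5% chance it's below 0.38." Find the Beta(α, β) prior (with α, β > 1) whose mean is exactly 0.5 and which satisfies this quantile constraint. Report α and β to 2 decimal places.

With mean 0.5 fixed, write α = 0.5s, β = 0.5s where s = α+β.
Need P(θ < 0.38) = 0.05 under Beta(0.5s, 0.5s). Normal approximation: (q−m)/√(m(1−m)/s) ≈ z_{0.05} = -1.64, so s ≈ 0.5·0.5·(-1.64)²/(0.38−0.5)² = 47.0.
At s = 47.0: P(θ<0.38) ≈ 0.048. Adjusting to match 0.05 gives s ≈ 46.10.
So α = 0.5·46.10 ≈ 23.05, β = 0.5·46.10 ≈ 23.05.

α ≈ 23.05, β ≈ 23.05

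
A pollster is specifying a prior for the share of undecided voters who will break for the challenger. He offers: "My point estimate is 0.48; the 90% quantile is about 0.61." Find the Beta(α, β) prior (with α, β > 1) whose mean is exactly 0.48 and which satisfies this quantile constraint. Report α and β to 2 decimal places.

With mean 0.48 fixed, write α = 0.48s, β = 0.52s where s = α+β.
Need P(θ < 0.61) = 0.9 under Beta(0.48s, 0.52s). Normal approximation: (q−m)/√(m(1−m)/s) ≈ z_{0.9} = 1.28, so s ≈ 0.48·0.52·(1.28)²/(0.61−0.48)² = 24.3.
At s = 24.3: P(θ<0.61) ≈ 0.901. Adjusting to match 0.9 gives s ≈ 24.06.
So α = 0.48·24.06 ≈ 11.55, β = 0.52·24.06 ≈ 12.51.

α ≈ 11.55, β ≈ 12.51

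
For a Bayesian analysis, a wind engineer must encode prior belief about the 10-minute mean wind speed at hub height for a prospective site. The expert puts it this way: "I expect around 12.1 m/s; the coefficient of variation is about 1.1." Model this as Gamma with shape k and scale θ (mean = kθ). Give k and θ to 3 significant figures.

For Gamma(k, scale θ): mean = kθ, variance = kθ², so CV = 1/√k.
CV = 1.1, hence k = 1/CV² = 0.826.
Then θ = mean/k = 12.1/0.826 = 14.6.

k ≈ 0.826, θ ≈ 14.6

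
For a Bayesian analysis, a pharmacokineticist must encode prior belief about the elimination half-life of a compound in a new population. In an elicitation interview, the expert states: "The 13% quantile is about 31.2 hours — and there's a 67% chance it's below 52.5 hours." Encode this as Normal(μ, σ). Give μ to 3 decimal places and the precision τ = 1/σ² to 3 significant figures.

μ = 46.518, τ = 0.00541

For Normal(μ,σ), the p-quantile is μ + z_p·σ. Here z_{0.13} = -1.126, z_{0.67} = 0.4399.
So 31.2 = μ − 1.126σ and 52.5 = μ + 0.4399σ.
Subtracting: σ = (52.5 − 31.2)/(0.4399 − (-1.126)) = 13.599.
Then μ = 31.2 − (-1.126)·13.599 = 46.518.
Precision τ = 1/σ² = 1/13.6² = 0.00541.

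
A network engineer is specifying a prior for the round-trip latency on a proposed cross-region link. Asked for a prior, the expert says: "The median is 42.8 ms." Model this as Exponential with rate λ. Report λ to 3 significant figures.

Exponential median = ln 2 / λ, so λ = ln 2 / 42.8 = 0.0162.

λ ≈ 0.0162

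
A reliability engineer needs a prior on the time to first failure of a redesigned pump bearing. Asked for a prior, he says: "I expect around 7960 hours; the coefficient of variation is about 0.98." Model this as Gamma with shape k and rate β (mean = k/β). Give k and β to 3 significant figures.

k ≈ 1.04, β ≈ 0.000131

For Gamma(k, rate β): mean = k/β, variance = k/β², so CV = 1/√k.
CV = 0.98, hence k = 1/CV² = 1.04.
Then β = k/mean = 1.04/7960 = 0.000131.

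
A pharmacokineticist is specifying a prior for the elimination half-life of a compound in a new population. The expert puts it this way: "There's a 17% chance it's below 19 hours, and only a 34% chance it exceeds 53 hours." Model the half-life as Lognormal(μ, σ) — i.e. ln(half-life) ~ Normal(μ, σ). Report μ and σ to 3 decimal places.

If T ~ Lognormal(μ,σ) then ln T ~ Normal(μ,σ), so the p-quantile of ln T is μ + z_p·σ.
ln(19) = 2.944 and ln(53) = 3.97; z_{0.17} = -0.9542, z_{0.66} = 0.4125.
σ = (3.97 − 2.944)/(0.4125 − (-0.9542)) = 0.751.
μ = 2.944 − (-0.9542)·0.751 = 3.661.

μ ≈ 3.661, σ ≈ 0.751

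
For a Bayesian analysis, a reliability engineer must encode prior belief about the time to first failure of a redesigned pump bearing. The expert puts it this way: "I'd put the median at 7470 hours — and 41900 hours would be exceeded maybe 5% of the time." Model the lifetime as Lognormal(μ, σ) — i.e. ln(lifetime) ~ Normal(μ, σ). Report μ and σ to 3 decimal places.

μ ≈ 8.919, σ ≈ 1.048

If T ~ Lognormal(μ,σ) then ln T ~ Normal(μ,σ), so the p-quantile of ln T is μ + z_p·σ.
ln(7470) = 8.919 and ln(41900) = 10.64; z_{0.5} = 0, z_{0.95} = 1.645.
σ = (10.64 − 8.919)/(1.645 − (0)) = 1.048.
μ = 8.919 − (0)·1.048 = 8.919.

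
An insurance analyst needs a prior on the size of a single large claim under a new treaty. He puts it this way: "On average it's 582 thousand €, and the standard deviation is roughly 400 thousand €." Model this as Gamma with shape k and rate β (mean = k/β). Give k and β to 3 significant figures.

For Gamma(k, rate β): mean = k/β, variance = k/β², so CV = 1/√k.
CV = SD/mean = 400/582 = 0.6873, hence k = 1/CV² = 2.12.
Then β = k/mean = 2.12/582 = 0.00364.

k ≈ 2.12, β ≈ 0.00364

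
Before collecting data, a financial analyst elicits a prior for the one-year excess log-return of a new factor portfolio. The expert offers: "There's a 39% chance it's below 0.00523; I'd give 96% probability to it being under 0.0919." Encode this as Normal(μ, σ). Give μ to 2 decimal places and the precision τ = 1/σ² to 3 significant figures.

For Normal(μ,σ), the p-quantile is μ + z_p·σ. Here z_{0.39} = -0.2793, z_{0.96} = 1.751.
So 0.00523 = μ − 0.2793σ and 0.0919 = μ + 1.751σ.
Subtracting: σ = (0.0919 − 0.00523)/(1.751 − (-0.2793)) = 0.04.
Then μ = 0.00523 − (-0.2793)·0.04 = 0.02.
Precision τ = 1/σ² = 1/0.04269² = 549.

μ = 0.02, τ = 549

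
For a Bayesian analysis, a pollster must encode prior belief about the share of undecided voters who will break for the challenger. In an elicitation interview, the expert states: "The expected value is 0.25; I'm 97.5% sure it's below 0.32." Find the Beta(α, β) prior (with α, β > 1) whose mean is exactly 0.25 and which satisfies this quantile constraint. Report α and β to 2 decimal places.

α ≈ 39.68, β ≈ 119.03

With mean 0.25 fixed, write α = 0.25s, β = 0.75s where s = α+β.
Need P(θ < 0.32) = 0.975 under Beta(0.25s, 0.75s). Normal approximation: (q−m)/√(m(1−m)/s) ≈ z_{0.975} = 1.96, so s ≈ 0.25·0.75·(1.96)²/(0.32−0.25)² = 147.0.
At s = 147.0: P(θ<0.32) ≈ 0.971. Adjusting to match 0.975 gives s ≈ 158.71.
So α = 0.25·158.71 ≈ 39.68, β = 0.75·158.71 ≈ 119.03.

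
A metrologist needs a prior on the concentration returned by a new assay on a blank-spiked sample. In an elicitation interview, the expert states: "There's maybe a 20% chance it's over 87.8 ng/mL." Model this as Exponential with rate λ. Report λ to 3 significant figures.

λ ≈ 0.0183

P(T > 87.8) = e^(−λ·87.8) = 0.2, so λ = −ln(0.2)/87.8 = 0.0183.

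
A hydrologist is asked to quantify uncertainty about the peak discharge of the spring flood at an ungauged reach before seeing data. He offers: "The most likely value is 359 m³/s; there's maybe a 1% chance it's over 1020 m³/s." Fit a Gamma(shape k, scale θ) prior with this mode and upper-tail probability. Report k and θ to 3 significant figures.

Gamma(k,θ) with k>1 has mode (k−1)θ, so θ = 359/(k−1).
Need P(X < 1020) = 0.99 with θ tied to k this way. Start at k = 2, θ = 359: P(X<1020) ≈ 0.776.
Too low — raise k to concentrate. Iterating converges to k ≈ 5.18.
Then θ = 359/(5.18−1) ≈ 85.8.

k ≈ 5.18, θ ≈ 85.8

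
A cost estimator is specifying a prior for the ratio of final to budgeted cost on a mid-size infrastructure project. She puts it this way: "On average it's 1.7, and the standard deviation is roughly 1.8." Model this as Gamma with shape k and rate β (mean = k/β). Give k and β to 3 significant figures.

For Gamma(k, rate β): mean = k/β, variance = k/β², so CV = 1/√k.
CV = SD/mean = 1.8/1.7 = 1.059, hence k = 1/CV² = 0.892.
Then β = k/mean = 0.892/1.7 = 0.525.

k ≈ 0.892, β ≈ 0.525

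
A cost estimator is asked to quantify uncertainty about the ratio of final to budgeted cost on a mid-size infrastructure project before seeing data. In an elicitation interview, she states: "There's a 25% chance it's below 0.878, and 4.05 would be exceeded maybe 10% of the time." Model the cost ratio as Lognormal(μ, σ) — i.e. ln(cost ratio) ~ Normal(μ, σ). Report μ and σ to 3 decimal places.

If T ~ Lognormal(μ,σ) then ln T ~ Normal(μ,σ), so the p-quantile of ln T is μ + z_p·σ.
ln(0.878) = -0.1301 and ln(4.05) = 1.399; z_{0.25} = -0.6745, z_{0.9} = 1.282.
σ = (1.399 − -0.1301)/(1.282 − (-0.6745)) = 0.782.
μ = -0.1301 − (-0.6745)·0.782 = 0.397.

μ ≈ 0.397, σ ≈ 0.782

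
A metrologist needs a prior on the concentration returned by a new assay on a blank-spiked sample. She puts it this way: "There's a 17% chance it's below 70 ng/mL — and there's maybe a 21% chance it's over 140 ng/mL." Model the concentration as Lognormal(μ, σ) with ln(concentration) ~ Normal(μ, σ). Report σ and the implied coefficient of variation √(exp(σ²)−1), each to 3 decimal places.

σ ≈ 0.394, CV ≈ 0.409

If T ~ Lognormal(μ,σ) then ln T ~ Normal(μ,σ), so the p-quantile of ln T is μ + z_p·σ.
ln(70) = 4.248 and ln(140) = 4.942; z_{0.17} = -0.9542, z_{0.79} = 0.8064.
σ = (4.942 − 4.248)/(0.8064 − (-0.9542)) = 0.394.
μ = 4.248 − (-0.9542)·0.394 = 4.624.
CV = √(exp(σ²)−1) = √(exp(0.1550)−1) = 0.409.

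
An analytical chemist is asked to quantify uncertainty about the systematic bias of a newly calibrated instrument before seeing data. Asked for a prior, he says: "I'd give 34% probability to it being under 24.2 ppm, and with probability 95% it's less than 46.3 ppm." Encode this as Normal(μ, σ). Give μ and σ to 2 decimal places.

μ = 28.63, σ = 10.74

The p-quantile of Normal(μ,σ) is μ + z_p·σ, with z_{0.34} = -0.4125 and z_{0.95} = 1.645.
Eliminate σ: μ = (z₂·x₁ − z₁·x₂)/(z₂ − z₁) = (1.645·24.2 − (-0.4125)·46.3)/2.057 = 28.63.
Then σ = (x₂ − x₁)/(z₂ − z₁) = (46.3 − 24.2)/2.057 = 10.74.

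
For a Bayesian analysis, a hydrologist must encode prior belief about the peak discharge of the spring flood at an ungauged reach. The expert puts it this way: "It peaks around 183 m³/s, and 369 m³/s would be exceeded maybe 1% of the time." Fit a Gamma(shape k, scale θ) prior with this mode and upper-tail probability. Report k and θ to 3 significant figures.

Gamma(k,θ) with k>1 has mode (k−1)θ, so θ = 183/(k−1).
Need P(X < 369) = 0.99 with θ tied to k this way. Start at k = 2, θ = 183: P(X<369) ≈ 0.598.
Too low — raise k to concentrate. Iterating converges to k ≈ 11.
Then θ = 183/(11−1) ≈ 18.4.

k ≈ 11, θ ≈ 18.4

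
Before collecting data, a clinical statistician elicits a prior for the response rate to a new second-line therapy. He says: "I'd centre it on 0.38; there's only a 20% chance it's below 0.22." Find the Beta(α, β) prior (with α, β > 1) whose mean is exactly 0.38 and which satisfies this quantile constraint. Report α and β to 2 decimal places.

With mean 0.38 fixed, write α = 0.38s, β = 0.62s where s = α+β.
Need P(θ < 0.22) = 0.2 under Beta(0.38s, 0.62s). Normal approximation: (q−m)/√(m(1−m)/s) ≈ z_{0.2} = -0.842, so s ≈ 0.38·0.62·(-0.842)²/(0.22−0.38)² = 6.5.
At s = 6.5: P(θ<0.22) ≈ 0.205. Adjusting to match 0.2 gives s ≈ 6.76.
So α = 0.38·6.76 ≈ 2.57, β = 0.62·6.76 ≈ 4.19.

α ≈ 2.57, β ≈ 4.19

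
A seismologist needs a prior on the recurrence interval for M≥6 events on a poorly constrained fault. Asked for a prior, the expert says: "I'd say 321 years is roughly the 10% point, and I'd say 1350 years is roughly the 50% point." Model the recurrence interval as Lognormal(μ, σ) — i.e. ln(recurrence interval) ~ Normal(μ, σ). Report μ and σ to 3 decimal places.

If T ~ Lognormal(μ,σ) then ln T ~ Normal(μ,σ), so the p-quantile of ln T is μ + z_p·σ.
ln(321) = 5.771 and ln(1350) = 7.208; z_{0.1} = -1.282, z_{0.5} = 0.
σ = (7.208 − 5.771)/(0 − (-1.282)) = 1.121.
μ = 5.771 − (-1.282)·1.121 = 7.208.

μ ≈ 7.208, σ ≈ 1.121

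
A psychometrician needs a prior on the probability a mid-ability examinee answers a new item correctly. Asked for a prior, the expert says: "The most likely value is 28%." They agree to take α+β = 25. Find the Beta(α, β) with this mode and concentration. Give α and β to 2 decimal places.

For α,β > 1 the Beta mode is (α−1)/(α+β−2). With α+β = 25, the mode is (α−1)/23.
Set (α−1)/23 = 0.28 → α = 1 + 0.28·23 = 7.44.
β = 25 − α = 17.56.

α = 7.44, β = 17.56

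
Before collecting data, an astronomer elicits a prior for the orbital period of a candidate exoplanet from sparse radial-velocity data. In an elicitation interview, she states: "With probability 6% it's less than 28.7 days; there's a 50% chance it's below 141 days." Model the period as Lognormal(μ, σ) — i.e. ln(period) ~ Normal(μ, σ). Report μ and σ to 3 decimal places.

μ ≈ 4.949, σ ≈ 1.024

If T ~ Lognormal(μ,σ) then ln T ~ Normal(μ,σ), so the p-quantile of ln T is μ + z_p·σ.
ln(28.7) = 3.357 and ln(141) = 4.949; z_{0.06} = -1.555, z_{0.5} = 0.
σ = (4.949 − 3.357)/(0 − (-1.555)) = 1.024.
μ = 3.357 − (-1.555)·1.024 = 4.949.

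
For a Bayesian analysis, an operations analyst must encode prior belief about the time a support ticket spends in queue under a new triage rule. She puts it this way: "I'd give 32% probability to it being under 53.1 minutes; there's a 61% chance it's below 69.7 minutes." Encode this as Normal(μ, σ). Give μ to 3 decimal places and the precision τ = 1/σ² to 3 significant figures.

For Normal(μ,σ), the p-quantile is μ + z_p·σ. Here z_{0.32} = -0.4677, z_{0.61} = 0.2793.
So 53.1 = μ − 0.4677σ and 69.7 = μ + 0.2793σ.
Subtracting: σ = (69.7 − 53.1)/(0.2793 − (-0.4677)) = 22.222.
Then μ = 53.1 − (-0.4677)·22.222 = 63.493.
Precision τ = 1/σ² = 1/22.22² = 0.00203.

μ = 63.493, τ = 0.00203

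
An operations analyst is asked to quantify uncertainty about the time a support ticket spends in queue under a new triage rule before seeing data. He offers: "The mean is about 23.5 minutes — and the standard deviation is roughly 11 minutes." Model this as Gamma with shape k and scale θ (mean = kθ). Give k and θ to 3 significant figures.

For Gamma(k, scale θ): mean = kθ, variance = kθ², so CV = 1/√k.
CV = SD/mean = 11/23.5 = 0.4681, hence k = 1/CV² = 4.56.
Then θ = mean/k = 23.5/4.56 = 5.15.

k ≈ 4.56, θ ≈ 5.15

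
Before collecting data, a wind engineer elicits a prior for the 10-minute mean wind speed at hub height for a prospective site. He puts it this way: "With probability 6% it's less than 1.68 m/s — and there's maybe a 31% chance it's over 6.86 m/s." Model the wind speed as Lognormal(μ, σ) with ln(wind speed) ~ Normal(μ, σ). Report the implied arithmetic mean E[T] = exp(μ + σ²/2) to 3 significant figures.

If T ~ Lognormal(μ,σ) then ln T ~ Normal(μ,σ), so the p-quantile of ln T is μ + z_p·σ.
ln(1.68) = 0.5188 and ln(6.86) = 1.926; z_{0.06} = -1.555, z_{0.69} = 0.4959.
σ = (1.926 − 0.5188)/(0.4959 − (-1.555)) = 0.686.
μ = 0.5188 − (-1.555)·0.686 = 1.586.
E[T] = exp(μ + σ²/2) = exp(1.586 + 0.2354) = 6.18 m/s.

E[T] ≈ 6.18 m/s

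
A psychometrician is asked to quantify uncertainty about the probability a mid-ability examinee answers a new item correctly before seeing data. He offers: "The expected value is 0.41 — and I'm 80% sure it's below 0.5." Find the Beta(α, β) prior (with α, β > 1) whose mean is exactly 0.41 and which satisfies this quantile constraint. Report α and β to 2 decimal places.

α ≈ 8.56, β ≈ 12.32

With mean 0.41 fixed, write α = 0.41s, β = 0.59s where s = α+β.
Need P(θ < 0.5) = 0.8 under Beta(0.41s, 0.59s). Normal approximation: (q−m)/√(m(1−m)/s) ≈ z_{0.8} = 0.842, so s ≈ 0.41·0.59·(0.842)²/(0.5−0.41)² = 21.2.
At s = 21.2: P(θ<0.5) ≈ 0.801. Adjusting to match 0.8 gives s ≈ 20.88.
So α = 0.41·20.88 ≈ 8.56, β = 0.59·20.88 ≈ 12.32.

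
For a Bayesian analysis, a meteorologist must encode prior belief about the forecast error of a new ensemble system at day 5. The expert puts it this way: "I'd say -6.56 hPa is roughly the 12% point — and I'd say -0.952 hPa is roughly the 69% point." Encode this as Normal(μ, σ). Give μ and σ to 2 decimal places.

μ = -2.62, σ = 3.36

The p-quantile of Normal(μ,σ) is μ + z_p·σ, with z_{0.12} = -1.175 and z_{0.69} = 0.4959.
Eliminate σ: μ = (z₂·x₁ − z₁·x₂)/(z₂ − z₁) = (0.4959·-6.56 − (-1.175)·-0.952)/1.671 = -2.62.
Then σ = (x₂ − x₁)/(z₂ − z₁) = (-0.952 − -6.56)/1.671 = 3.36.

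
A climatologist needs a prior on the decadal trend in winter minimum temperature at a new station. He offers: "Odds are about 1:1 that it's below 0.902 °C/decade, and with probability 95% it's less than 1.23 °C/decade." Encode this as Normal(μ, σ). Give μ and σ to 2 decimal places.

The p-quantile of Normal(μ,σ) is μ + z_p·σ, with z_{0.5} = 0 and z_{0.95} = 1.645.
Eliminate σ: μ = (z₂·x₁ − z₁·x₂)/(z₂ − z₁) = (1.645·0.902 − (0)·1.23)/1.645 = 0.90.
Then σ = (x₂ − x₁)/(z₂ − z₁) = (1.23 − 0.902)/1.645 = 0.20.

μ = 0.90, σ = 0.20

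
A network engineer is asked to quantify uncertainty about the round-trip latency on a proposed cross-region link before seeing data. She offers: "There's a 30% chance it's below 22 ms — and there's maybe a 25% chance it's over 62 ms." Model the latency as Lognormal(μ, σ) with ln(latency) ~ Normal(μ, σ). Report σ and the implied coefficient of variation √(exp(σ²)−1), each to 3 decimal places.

σ ≈ 0.864, CV ≈ 1.054

If T ~ Lognormal(μ,σ) then ln T ~ Normal(μ,σ), so the p-quantile of ln T is μ + z_p·σ.
ln(22) = 3.091 and ln(62) = 4.127; z_{0.3} = -0.5244, z_{0.75} = 0.6745.
σ = (4.127 − 3.091)/(0.6745 − (-0.5244)) = 0.864.
μ = 3.091 − (-0.5244)·0.864 = 3.544.
CV = √(exp(σ²)−1) = √(exp(0.7469)−1) = 1.054.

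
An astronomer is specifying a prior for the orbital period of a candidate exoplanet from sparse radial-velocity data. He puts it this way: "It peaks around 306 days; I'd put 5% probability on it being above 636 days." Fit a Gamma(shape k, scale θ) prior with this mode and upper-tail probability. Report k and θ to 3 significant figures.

Gamma(k,θ) with k>1 has mode (k−1)θ, so θ = 306/(k−1).
Need P(X < 636) = 0.95 with θ tied to k this way. Start at k = 2, θ = 306: P(X<636) ≈ 0.615.
Too low — raise k to concentrate. Iterating converges to k ≈ 6.16.
Then θ = 306/(6.16−1) ≈ 59.3.

k ≈ 6.16, θ ≈ 59.3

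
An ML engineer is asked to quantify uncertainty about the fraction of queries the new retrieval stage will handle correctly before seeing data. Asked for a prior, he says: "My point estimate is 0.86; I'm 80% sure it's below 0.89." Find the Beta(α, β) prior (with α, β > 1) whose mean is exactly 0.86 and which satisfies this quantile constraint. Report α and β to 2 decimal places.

α ≈ 84.24, β ≈ 13.71

With mean 0.86 fixed, write α = 0.86s, β = 0.14s where s = α+β.
Need P(θ < 0.89) = 0.8 under Beta(0.86s, 0.14s). Normal approximation: (q−m)/√(m(1−m)/s) ≈ z_{0.8} = 0.842, so s ≈ 0.86·0.14·(0.842)²/(0.89−0.86)² = 94.8.
At s = 94.8: P(θ<0.89) ≈ 0.795. Adjusting to match 0.8 gives s ≈ 97.96.
So α = 0.86·97.96 ≈ 84.24, β = 0.14·97.96 ≈ 13.71.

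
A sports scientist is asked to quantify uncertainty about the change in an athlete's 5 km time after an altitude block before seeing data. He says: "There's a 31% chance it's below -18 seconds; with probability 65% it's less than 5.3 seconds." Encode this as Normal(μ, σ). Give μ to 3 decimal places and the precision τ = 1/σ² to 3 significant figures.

For Normal(μ,σ), the p-quantile is μ + z_p·σ. Here z_{0.31} = -0.4959, z_{0.65} = 0.3853.
So -18 = μ − 0.4959σ and 5.3 = μ + 0.3853σ.
Subtracting: σ = (5.3 − -18)/(0.3853 − (-0.4959)) = 26.442.
Then μ = -18 − (-0.4959)·26.442 = -4.889.
Precision τ = 1/σ² = 1/26.44² = 0.00143.

μ = -4.889, τ = 0.00143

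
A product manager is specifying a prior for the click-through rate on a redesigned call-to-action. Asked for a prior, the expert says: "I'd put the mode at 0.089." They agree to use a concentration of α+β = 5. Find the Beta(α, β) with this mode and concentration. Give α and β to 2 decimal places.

For α,β > 1 the Beta mode is (α−1)/(α+β−2). With α+β = 5, the mode is (α−1)/3.
Set (α−1)/3 = 0.089 → α = 1 + 0.089·3 = 1.27.
β = 5 − α = 3.73.

α = 1.27, β = 3.73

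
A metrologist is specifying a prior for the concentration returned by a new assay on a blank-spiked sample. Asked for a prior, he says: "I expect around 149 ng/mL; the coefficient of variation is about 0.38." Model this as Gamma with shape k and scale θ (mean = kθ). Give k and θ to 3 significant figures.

For Gamma(k, scale θ): mean = kθ, variance = kθ², so CV = 1/√k.
CV = 0.38, hence k = 1/CV² = 6.93.
Then θ = mean/k = 149/6.93 = 21.5.

k ≈ 6.93, θ ≈ 21.5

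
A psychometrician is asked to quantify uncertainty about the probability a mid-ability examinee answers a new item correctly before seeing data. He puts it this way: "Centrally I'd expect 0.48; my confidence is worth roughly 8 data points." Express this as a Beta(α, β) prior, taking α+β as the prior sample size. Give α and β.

Under the effective-sample-size interpretation, Beta(α, β) has prior mean α/(α+β) and prior sample size α+β.
So α+β = 8 and α/(α+β) = 0.48, giving α = 0.48·8 = 3.84 and β = 8 − 3.84 = 4.16.

α = 3.84, β = 4.16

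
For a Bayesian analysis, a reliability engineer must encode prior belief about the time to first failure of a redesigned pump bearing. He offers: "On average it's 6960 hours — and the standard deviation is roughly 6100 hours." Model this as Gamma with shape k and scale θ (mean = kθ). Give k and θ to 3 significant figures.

For Gamma(k, scale θ): mean = kθ, variance = kθ², so CV = 1/√k.
CV = SD/mean = 6100/6960 = 0.8764, hence k = 1/CV² = 1.3.
Then θ = mean/k = 6960/1.3 = 5350.

k ≈ 1.3, θ ≈ 5350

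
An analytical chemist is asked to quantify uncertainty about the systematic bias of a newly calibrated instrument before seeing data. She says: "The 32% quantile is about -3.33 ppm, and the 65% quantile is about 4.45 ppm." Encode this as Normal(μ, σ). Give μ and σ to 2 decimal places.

μ = 0.94, σ = 9.12

For Normal(μ,σ), the p-quantile is μ + z_p·σ. Here z_{0.32} = -0.4677, z_{0.65} = 0.3853.
So -3.33 = μ − 0.4677σ and 4.45 = μ + 0.3853σ.
Subtracting: σ = (4.45 − -3.33)/(0.3853 − (-0.4677)) = 9.12.
Then μ = -3.33 − (-0.4677)·9.12 = 0.94.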